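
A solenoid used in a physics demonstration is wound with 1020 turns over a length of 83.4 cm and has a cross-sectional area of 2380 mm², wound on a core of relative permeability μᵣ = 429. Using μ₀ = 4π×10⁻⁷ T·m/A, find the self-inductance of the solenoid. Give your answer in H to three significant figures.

L ≈ 1.60 H

A = 2380 mm² = 2.380×10^-3 m².
For a long solenoid, L = μ₀μᵣN²A/ℓ.
L = (4π×10⁻⁷)(429)(1020)²(2.380×10^-3)/(0.834 m) = 1.601 H.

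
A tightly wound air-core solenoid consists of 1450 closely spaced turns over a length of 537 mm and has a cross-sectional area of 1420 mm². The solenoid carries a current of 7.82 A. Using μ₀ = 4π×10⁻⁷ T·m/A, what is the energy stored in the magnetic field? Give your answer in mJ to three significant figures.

A = 1420 mm² = 1.420×10^-3 m².
L = μ₀N²A/ℓ = (4π×10⁻⁷)(1450)²(1.420×10^-3)/(0.537) = 6.987×10^-3 H.
U = ½LI² = ½(6.987×10^-3)(7.82)² = 0.2136 J.

U ≈ 214 mJ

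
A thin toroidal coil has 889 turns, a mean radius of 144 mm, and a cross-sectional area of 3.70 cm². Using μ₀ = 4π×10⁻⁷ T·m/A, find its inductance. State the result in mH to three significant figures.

For a thin toroid, L = μ₀N²A/(2πR).
L = (4π×10⁻⁷)(889)²(3.700×10^-4) / (2π×0.144 m) = 4.061×10^-4 H.

L ≈ 0.406 mH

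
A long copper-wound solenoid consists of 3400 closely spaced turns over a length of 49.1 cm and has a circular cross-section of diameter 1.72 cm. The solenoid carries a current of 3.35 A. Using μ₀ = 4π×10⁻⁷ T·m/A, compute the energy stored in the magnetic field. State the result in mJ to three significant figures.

U ≈ 38.6 mJ

A = π(d/2)² = π(8.600×10^-3 m)² = 2.324×10^-4 m².
L = μ₀N²A/ℓ = (4π×10⁻⁷)(3400)²(2.324×10^-4)/(0.491) = 6.874×10^-3 H.
U = ½LI² = ½(6.874×10^-3)(3.35)² = 3.857×10^-2 J.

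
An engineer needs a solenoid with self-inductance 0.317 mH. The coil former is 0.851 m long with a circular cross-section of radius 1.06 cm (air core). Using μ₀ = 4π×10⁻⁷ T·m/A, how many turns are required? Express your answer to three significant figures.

A = πr² = π(1.060×10^-2 m)² = 3.530×10^-4 m².
From L = μ₀N²A/ℓ, N = √(Lℓ / (μ₀A)).
N = √[(3.170×10^-4)(0.851) / ((4π×10⁻⁷)×3.530×10^-4)] = √(6.082×10^5) ≈ 779.8.

N ≈ 780 turns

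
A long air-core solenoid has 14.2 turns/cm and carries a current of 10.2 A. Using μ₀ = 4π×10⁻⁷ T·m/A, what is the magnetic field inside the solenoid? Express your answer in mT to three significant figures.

Inside a long solenoid, B = μ₀nI.
B = (4π×10⁻⁷)(1.420×10^3 m⁻¹)(10.2 A) = 1.820×10^-2 T.

B ≈ 18.2 mT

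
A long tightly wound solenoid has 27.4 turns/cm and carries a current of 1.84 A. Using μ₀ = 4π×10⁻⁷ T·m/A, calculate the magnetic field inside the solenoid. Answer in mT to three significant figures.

B ≈ 6.34 mT

Inside a long solenoid, B = μ₀nI.
B = (4π×10⁻⁷)(2.740×10^3 m⁻¹)(1.84 A) = 6.335×10^-3 T.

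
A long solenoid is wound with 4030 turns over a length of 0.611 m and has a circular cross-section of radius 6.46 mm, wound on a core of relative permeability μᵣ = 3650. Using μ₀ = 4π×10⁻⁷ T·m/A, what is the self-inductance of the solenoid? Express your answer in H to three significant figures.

A = πr² = π(6.460×10^-3 m)² = 1.311×10^-4 m².
For a long solenoid, L = μ₀μᵣN²A/ℓ.
L = (4π×10⁻⁷)(3650)(4030)²(1.311×10^-4)/(0.611 m) = 15.98 H.

L ≈ 16.0 H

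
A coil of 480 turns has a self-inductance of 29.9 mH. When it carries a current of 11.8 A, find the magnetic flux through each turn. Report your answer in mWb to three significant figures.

From L = NΦ_B/I, the flux per turn is Φ_B = LI/N.
Φ_B = (2.990×10^-2 H)(11.8 A)/480 = 7.350×10^-4 Wb.

Φ_B ≈ 0.735 mWb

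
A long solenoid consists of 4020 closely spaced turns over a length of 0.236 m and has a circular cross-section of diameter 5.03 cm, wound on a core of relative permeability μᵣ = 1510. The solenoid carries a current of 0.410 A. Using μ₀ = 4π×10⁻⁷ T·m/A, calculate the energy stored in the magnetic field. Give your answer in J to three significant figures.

U ≈ 21.7 J

A = π(d/2)² = π(2.515×10^-2 m)² = 1.987×10^-3 m².
L = μ₀μᵣN²A/ℓ = (4π×10⁻⁷)(1510)(4020)²(1.987×10^-3)/(0.236) = 258.2 H.
U = ½LI² = ½(258.2)(0.410)² = 21.7 J.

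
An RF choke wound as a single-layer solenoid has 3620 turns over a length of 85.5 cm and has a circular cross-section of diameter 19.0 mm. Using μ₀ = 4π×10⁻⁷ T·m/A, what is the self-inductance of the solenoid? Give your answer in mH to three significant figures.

L ≈ 5.46 mH

A = π(d/2)² = π(9.500×10^-3 m)² = 2.835×10^-4 m².
For a long solenoid, L = μ₀N²A/ℓ.
L = (4π×10⁻⁷)(3620)²(2.835×10^-4)/(0.855 m) = 5.461×10^-3 H.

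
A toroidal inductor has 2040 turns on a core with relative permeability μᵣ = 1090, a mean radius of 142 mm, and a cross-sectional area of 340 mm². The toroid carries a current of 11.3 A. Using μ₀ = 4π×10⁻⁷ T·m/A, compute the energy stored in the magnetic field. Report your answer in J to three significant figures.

U ≈ 139 J

L = μ₀μᵣN²A/(2πR) = (4π×10⁻⁷)(1090)(2040)²(3.400×10^-4)/(2π×0.142) = 2.172 H.
U = ½LI² = ½(2.172)(11.3)² = 138.7 J.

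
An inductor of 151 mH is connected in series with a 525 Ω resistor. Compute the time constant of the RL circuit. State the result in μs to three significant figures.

τ = L/R = (0.151 H)/(525 Ω) = 2.876×10^-4 s.

τ ≈ 288 μs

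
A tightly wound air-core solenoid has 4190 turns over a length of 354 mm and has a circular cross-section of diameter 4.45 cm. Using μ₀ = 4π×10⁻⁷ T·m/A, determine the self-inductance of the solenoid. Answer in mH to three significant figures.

L ≈ 96.9 mH

A = π(d/2)² = π(2.225×10^-2 m)² = 1.555×10^-3 m².
For a long solenoid, L = μ₀N²A/ℓ.
L = (4π×10⁻⁷)(4190)²(1.555×10^-3)/(0.354 m) = 9.693×10^-2 H.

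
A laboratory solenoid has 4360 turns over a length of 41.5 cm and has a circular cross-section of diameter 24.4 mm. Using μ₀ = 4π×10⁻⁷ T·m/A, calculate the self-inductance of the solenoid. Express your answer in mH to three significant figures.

A = π(d/2)² = π(1.220×10^-2 m)² = 4.676×10^-4 m².
For a long solenoid, L = μ₀N²A/ℓ.
L = (4π×10⁻⁷)(4360)²(4.676×10^-4)/(0.415 m) = 2.692×10^-2 H.

L ≈ 26.9 mH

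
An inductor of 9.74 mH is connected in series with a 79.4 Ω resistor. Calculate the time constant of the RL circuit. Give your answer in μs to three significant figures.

τ ≈ 123 μs

τ = L/R = (9.740×10^-3 H)/(79.4 Ω) = 1.227×10^-4 s.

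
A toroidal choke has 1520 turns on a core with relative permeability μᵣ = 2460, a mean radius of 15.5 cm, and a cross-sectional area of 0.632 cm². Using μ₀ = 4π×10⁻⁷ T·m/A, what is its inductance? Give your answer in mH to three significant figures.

L ≈ 463 mH

For a thin toroid, L = μ₀μᵣN²A/(2πR).
L = (4π×10⁻⁷)(2460)(1520)²(6.320×10^-5) / (2π×0.155 m) = 0.46349 H.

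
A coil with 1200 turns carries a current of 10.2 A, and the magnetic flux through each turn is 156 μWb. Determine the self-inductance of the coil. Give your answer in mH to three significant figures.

Self-inductance is defined by L = NΦ_B/I (flux linkage over current).
L = (1200)(1.560×10^-4 Wb)/(10.2 A) = 1.835×10^-2 H.

L ≈ 18.4 mH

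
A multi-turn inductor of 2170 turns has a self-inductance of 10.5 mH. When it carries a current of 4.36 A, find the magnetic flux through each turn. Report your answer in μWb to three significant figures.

From L = NΦ_B/I, the flux per turn is Φ_B = LI/N.
Φ_B = (1.050×10^-2 H)(4.36 A)/2170 = 2.110×10^-5 Wb.

Φ_B ≈ 21.1 μWb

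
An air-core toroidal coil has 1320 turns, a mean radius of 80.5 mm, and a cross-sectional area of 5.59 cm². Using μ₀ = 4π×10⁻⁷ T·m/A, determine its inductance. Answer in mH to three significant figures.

For a thin toroid, L = μ₀N²A/(2πR).
L = (4π×10⁻⁷)(1320)²(5.590×10^-4) / (2π×8.050×10^-2 m) = 2.420×10^-3 H.

L ≈ 2.42 mH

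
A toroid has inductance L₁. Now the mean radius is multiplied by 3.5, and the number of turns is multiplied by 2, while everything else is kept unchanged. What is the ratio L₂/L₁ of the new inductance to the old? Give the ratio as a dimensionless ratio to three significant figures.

L₂/L₁ = 1.14

For a toroid, L ∝ μᵣN²A/R.
L₂/L₁ = (3.5)^-1 × (2)^2 = 1.14.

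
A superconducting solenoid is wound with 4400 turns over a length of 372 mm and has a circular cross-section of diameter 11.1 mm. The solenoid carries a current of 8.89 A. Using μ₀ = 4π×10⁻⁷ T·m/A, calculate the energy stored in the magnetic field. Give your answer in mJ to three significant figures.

U ≈ 250 mJ

A = π(d/2)² = π(5.550×10^-3 m)² = 9.677×10^-5 m².
L = μ₀N²A/ℓ = (4π×10⁻⁷)(4400)²(9.677×10^-5)/(0.372) = 6.329×10^-3 H.
U = ½LI² = ½(6.329×10^-3)(8.89)² = 0.2501 J.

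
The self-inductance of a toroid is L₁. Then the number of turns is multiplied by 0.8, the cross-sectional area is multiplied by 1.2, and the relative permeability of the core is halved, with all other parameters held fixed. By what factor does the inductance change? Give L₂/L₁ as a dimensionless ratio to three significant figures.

L₂/L₁ = 0.384

For a toroid, L ∝ μᵣN²A/R.
L₂/L₁ = (0.8)^2 × (1.2) × (0.5) = 0.384.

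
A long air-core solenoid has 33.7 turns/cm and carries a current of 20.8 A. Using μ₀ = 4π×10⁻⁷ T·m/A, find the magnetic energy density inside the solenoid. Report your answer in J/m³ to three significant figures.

u ≈ 3090 J/m³

B = μ₀nI = (4π×10⁻⁷)(3.370×10^3)(20.8) = 8.809×10^-2 T.
u = B²/(2μ₀) = (8.809×10^-2)²/(2×4π×10⁻⁷) = 3.087×10^3 J/m³.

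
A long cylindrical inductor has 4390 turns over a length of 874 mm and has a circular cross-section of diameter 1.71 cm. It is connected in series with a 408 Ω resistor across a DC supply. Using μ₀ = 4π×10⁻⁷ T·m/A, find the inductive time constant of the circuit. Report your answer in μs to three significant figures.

τ ≈ 15.6 μs

A = π(d/2)² = π(8.550×10^-3 m)² = 2.297×10^-4 m².
L = μ₀N²A/ℓ = (4π×10⁻⁷)(4390)²(2.297×10^-4)/(0.874) = 6.364×10^-3 H.
τ = L/R = (6.364×10^-3)/(408) = 1.560×10^-5 s.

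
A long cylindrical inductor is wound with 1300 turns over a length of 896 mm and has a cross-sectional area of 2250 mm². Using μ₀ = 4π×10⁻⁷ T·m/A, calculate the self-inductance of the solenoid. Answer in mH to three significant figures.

L ≈ 5.33 mH

A = 2250 mm² = 2.250×10^-3 m².
For a long solenoid, L = μ₀N²A/ℓ.
L = (4π×10⁻⁷)(1300)²(2.250×10^-3)/(0.896 m) = 5.333×10^-3 H.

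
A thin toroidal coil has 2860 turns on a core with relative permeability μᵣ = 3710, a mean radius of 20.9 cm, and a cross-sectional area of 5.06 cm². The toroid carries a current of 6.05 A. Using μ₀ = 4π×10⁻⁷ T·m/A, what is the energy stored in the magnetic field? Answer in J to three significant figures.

L = μ₀μᵣN²A/(2πR) = (4π×10⁻⁷)(3710)(2860)²(5.060×10^-4)/(2π×0.209) = 14.69 H.
U = ½LI² = ½(14.69)(6.05)² = 268.9 J.

U ≈ 269 J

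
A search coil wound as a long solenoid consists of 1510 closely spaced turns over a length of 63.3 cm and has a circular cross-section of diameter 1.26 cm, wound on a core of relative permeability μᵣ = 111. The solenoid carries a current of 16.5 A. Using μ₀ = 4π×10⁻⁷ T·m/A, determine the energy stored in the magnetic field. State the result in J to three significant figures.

A = π(d/2)² = π(6.300×10^-3 m)² = 1.247×10^-4 m².
L = μ₀μᵣN²A/ℓ = (4π×10⁻⁷)(111)(1510)²(1.247×10^-4)/(0.633) = 6.2649×10^-2 H.
U = ½LI² = ½(6.2649×10^-2)(16.5)² = 8.528 J.

U ≈ 8.53 J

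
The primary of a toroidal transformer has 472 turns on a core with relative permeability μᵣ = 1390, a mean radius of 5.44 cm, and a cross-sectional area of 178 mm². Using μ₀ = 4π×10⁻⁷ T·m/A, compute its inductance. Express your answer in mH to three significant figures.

L ≈ 203 mH

For a thin toroid, L = μ₀μᵣN²A/(2πR).
L = (4π×10⁻⁷)(1390)(472)²(1.780×10^-4) / (2π×5.440×10^-2 m) = 0.2027 H.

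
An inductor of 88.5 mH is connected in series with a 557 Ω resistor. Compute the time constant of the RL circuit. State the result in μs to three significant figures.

τ = L/R = (8.850×10^-2 H)/(557 Ω) = 1.589×10^-4 s.

τ ≈ 159 μs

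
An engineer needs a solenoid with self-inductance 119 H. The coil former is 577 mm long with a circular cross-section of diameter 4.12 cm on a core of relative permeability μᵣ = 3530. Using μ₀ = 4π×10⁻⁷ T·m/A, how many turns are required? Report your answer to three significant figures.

A = π(d/2)² = π(2.060×10^-2 m)² = 1.333×10^-3 m².
From L = μ₀μᵣN²A/ℓ, N = √(Lℓ / (μ₀μᵣA)).
N = √[(119)(0.577) / ((4π×10⁻⁷)(3530)×1.333×10^-3)] = √(1.161×10^7) ≈ 3407.4.

N ≈ 3410 turns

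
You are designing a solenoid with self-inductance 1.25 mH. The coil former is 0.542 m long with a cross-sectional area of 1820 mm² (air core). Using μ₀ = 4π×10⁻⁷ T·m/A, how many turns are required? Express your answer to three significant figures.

A = 1820 mm² = 1.820×10^-3 m².
From L = μ₀N²A/ℓ, N = √(Lℓ / (μ₀A)).
N = √[(1.250×10^-3)(0.542) / ((4π×10⁻⁷)×1.820×10^-3)] = √(2.962×10^5) ≈ 544.3.

N ≈ 544 turns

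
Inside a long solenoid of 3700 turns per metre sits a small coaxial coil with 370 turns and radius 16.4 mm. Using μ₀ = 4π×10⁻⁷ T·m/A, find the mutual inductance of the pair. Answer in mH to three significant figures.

M ≈ 1.45 mH

The outer solenoid produces a uniform field B₁ = μ₀n₁I₁ across the inner coil,
so the flux linkage is N₂Φ = N₂B₁A₂ = μ₀n₁N₂A₂·I₁, giving M = μ₀n₁N₂A₂.
A₂ = πr² = π(1.640×10^-2 m)² = 8.450×10^-4 m².
M = (4π×10⁻⁷)(3700)(370)(8.450×10^-4) = 1.454×10^-3 H.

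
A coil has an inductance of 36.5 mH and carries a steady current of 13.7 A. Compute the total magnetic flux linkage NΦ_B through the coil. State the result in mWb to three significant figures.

NΦ_B ≈ 500 mWb

From L = NΦ_B/I, the flux linkage is NΦ_B = LI.
NΦ_B = (3.650×10^-2 H)(13.7 A) = 0.5 Wb.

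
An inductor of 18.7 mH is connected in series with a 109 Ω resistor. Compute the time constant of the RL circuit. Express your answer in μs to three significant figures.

τ = L/R = (1.870×10^-2 H)/(109 Ω) = 1.716×10^-4 s.

τ ≈ 172 μs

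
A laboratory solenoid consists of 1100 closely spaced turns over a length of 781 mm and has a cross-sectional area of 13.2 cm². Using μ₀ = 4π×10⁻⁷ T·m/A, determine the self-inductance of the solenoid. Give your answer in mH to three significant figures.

L ≈ 2.57 mH

A = 13.2 cm² = 1.320×10^-3 m².
For a long solenoid, L = μ₀N²A/ℓ.
L = (4π×10⁻⁷)(1100)²(1.320×10^-3)/(0.781 m) = 2.570×10^-3 H.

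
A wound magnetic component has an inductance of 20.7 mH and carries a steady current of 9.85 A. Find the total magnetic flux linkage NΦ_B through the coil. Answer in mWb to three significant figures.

From L = NΦ_B/I, the flux linkage is NΦ_B = LI.
NΦ_B = (2.070×10^-2 H)(9.85 A) = 0.2039 Wb.

NΦ_B ≈ 204 mWb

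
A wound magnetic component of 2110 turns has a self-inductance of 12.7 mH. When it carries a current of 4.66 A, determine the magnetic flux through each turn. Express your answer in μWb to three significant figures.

From L = NΦ_B/I, the flux per turn is Φ_B = LI/N.
Φ_B = (1.270×10^-2 H)(4.66 A)/2110 = 2.8048×10^-5 Wb.

Φ_B ≈ 28.0 μWb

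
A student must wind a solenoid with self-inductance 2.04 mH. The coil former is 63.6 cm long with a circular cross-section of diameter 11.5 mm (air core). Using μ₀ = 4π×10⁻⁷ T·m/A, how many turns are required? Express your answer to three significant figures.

N ≈ 3150 turns

A = π(d/2)² = π(5.750×10^-3 m)² = 1.039×10^-4 m².
From L = μ₀N²A/ℓ, N = √(Lℓ / (μ₀A)).
N = √[(2.040×10^-3)(0.636) / ((4π×10⁻⁷)×1.039×10^-4)] = √(9.940×10^6) ≈ 3152.8.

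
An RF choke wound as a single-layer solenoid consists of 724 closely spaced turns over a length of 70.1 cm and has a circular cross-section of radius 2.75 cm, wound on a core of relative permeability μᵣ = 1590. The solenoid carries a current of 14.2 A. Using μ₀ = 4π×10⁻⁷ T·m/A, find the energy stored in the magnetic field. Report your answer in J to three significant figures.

A = πr² = π(2.750×10^-2 m)² = 2.376×10^-3 m².
L = μ₀μᵣN²A/ℓ = (4π×10⁻⁷)(1590)(724)²(2.376×10^-3)/(0.701) = 3.55 H.
U = ½LI² = ½(3.55)(14.2)² = 357.9 J.

U ≈ 358 J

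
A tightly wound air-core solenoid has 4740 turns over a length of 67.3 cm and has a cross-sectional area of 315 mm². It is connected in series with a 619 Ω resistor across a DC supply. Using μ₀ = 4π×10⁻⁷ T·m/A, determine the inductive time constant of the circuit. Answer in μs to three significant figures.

τ ≈ 21.3 μs

A = 315 mm² = 3.150×10^-4 m².
L = μ₀N²A/ℓ = (4π×10⁻⁷)(4740)²(3.150×10^-4)/(0.673) = 1.321×10^-2 H.
τ = L/R = (1.321×10^-2)/(619) = 2.1349×10^-5 s.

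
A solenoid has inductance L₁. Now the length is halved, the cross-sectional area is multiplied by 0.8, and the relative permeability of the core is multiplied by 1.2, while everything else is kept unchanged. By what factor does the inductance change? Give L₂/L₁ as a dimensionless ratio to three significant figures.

L₂/L₁ = 1.92

For a solenoid, L ∝ μᵣN²A/ℓ.
L₂/L₁ = (0.5)^-1 × (0.8) × (1.2) = 1.92.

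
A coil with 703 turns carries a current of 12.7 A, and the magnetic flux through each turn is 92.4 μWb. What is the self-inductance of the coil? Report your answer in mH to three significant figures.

Self-inductance is defined by L = NΦ_B/I (flux linkage over current).
L = (703)(9.240×10^-5 Wb)/(12.7 A) = 5.1147×10^-3 H.

L ≈ 5.11 mH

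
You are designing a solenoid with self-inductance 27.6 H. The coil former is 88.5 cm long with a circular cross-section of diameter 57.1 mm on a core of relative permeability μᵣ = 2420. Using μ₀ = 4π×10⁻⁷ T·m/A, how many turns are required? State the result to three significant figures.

A = π(d/2)² = π(2.855×10^-2 m)² = 2.561×10^-3 m².
From L = μ₀μᵣN²A/ℓ, N = √(Lℓ / (μ₀μᵣA)).
N = √[(27.6)(0.885) / ((4π×10⁻⁷)(2420)×2.561×10^-3)] = √(3.137×10^6) ≈ 1771.1.

N ≈ 1770 turns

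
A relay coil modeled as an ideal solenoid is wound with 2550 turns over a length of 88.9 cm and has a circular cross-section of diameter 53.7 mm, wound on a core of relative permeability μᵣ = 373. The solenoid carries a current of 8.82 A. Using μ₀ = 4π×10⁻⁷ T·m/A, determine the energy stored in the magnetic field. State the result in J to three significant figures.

U ≈ 302 J

A = π(d/2)² = π(2.685×10^-2 m)² = 2.2648×10^-3 m².
L = μ₀μᵣN²A/ℓ = (4π×10⁻⁷)(373)(2550)²(2.2648×10^-3)/(0.889) = 7.7649 H.
U = ½LI² = ½(7.7649)(8.82)² = 302 J.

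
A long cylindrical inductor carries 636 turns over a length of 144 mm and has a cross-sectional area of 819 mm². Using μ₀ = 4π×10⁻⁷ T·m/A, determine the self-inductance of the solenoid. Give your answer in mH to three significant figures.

A = 819 mm² = 8.190×10^-4 m².
For a long solenoid, L = μ₀N²A/ℓ.
L = (4π×10⁻⁷)(636)²(8.190×10^-4)/(0.144 m) = 2.891×10^-3 H.

L ≈ 2.89 mH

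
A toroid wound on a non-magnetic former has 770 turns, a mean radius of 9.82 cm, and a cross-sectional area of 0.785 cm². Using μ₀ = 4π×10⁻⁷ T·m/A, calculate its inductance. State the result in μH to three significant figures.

L ≈ 94.8 μH

For a thin toroid, L = μ₀N²A/(2πR).
L = (4π×10⁻⁷)(770)²(7.850×10^-5) / (2π×9.820×10^-2 m) = 9.479×10^-5 H.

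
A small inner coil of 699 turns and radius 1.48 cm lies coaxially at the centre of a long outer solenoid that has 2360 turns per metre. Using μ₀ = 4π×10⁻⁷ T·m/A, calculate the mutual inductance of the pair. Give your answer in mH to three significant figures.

The outer solenoid produces a uniform field B₁ = μ₀n₁I₁ across the inner coil,
so the flux linkage is N₂Φ = N₂B₁A₂ = μ₀n₁N₂A₂·I₁, giving M = μ₀n₁N₂A₂.
A₂ = πr² = π(1.480×10^-2 m)² = 6.881×10^-4 m².
M = (4π×10⁻⁷)(2360)(699)(6.881×10^-4) = 1.427×10^-3 H.

M ≈ 1.43 mH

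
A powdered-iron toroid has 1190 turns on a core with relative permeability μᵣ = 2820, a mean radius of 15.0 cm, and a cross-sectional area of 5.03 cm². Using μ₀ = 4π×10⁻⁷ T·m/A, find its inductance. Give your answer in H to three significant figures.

L ≈ 2.68 H

For a thin toroid, L = μ₀μᵣN²A/(2πR).
L = (4π×10⁻⁷)(2820)(1190)²(5.030×10^-4) / (2π×0.15 m) = 2.678 H.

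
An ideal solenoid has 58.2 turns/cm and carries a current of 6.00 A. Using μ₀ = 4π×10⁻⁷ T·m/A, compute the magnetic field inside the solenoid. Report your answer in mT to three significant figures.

B ≈ 43.9 mT

Inside a long solenoid, B = μ₀nI.
B = (4π×10⁻⁷)(5.820×10^3 m⁻¹)(6.00 A) = 4.388×10^-2 T.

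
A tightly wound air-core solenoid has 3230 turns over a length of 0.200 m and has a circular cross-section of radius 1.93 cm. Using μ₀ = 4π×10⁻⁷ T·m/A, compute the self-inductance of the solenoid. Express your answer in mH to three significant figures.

L ≈ 76.7 mH

A = πr² = π(1.930×10^-2 m)² = 1.170×10^-3 m².
For a long solenoid, L = μ₀N²A/ℓ.
L = (4π×10⁻⁷)(3230)²(1.170×10^-3)/(0.2 m) = 7.671×10^-2 H.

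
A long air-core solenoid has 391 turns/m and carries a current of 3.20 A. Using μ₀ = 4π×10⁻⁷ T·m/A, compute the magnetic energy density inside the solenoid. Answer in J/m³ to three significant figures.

u ≈ 0.984 J/m³

B = μ₀nI = (4π×10⁻⁷)(391)(3.20) = 1.572×10^-3 T.
u = B²/(2μ₀) = (1.572×10^-3)²/(2×4π×10⁻⁷) = 0.9836 J/m³.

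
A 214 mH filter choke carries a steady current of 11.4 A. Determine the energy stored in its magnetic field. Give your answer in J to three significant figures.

U ≈ 13.9 J

Stored magnetic energy: U = ½LI².
U = ½(0.214 H)(11.4 A)² = 13.91 J.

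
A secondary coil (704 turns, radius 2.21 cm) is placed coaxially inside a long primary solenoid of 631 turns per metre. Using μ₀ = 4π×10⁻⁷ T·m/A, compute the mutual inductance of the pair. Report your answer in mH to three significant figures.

The outer solenoid produces a uniform field B₁ = μ₀n₁I₁ across the inner coil,
so the flux linkage is N₂Φ = N₂B₁A₂ = μ₀n₁N₂A₂·I₁, giving M = μ₀n₁N₂A₂.
A₂ = πr² = π(2.210×10^-2 m)² = 1.534×10^-3 m².
M = (4π×10⁻⁷)(631)(704)(1.534×10^-3) = 8.565×10^-4 H.

M ≈ 0.857 mH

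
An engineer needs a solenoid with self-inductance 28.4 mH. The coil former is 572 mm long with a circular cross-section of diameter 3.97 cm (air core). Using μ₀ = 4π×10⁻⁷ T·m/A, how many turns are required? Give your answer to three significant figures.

A = π(d/2)² = π(1.985×10^-2 m)² = 1.238×10^-3 m².
From L = μ₀N²A/ℓ, N = √(Lℓ / (μ₀A)).
N = √[(2.840×10^-2)(0.572) / ((4π×10⁻⁷)×1.238×10^-3)] = √(1.044×10^7) ≈ 3231.6.

N ≈ 3230 turns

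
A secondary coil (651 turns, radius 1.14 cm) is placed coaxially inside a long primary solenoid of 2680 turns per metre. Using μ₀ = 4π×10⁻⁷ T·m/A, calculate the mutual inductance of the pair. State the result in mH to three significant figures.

The outer solenoid produces a uniform field B₁ = μ₀n₁I₁ across the inner coil,
so the flux linkage is N₂Φ = N₂B₁A₂ = μ₀n₁N₂A₂·I₁, giving M = μ₀n₁N₂A₂.
A₂ = πr² = π(1.140×10^-2 m)² = 4.083×10^-4 m².
M = (4π×10⁻⁷)(2680)(651)(4.083×10^-4) = 8.951×10^-4 H.

M ≈ 0.895 mH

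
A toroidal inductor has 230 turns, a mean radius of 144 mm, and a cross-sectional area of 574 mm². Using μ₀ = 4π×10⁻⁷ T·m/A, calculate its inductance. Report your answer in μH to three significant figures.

L ≈ 42.2 μH

For a thin toroid, L = μ₀N²A/(2πR).
L = (4π×10⁻⁷)(230)²(5.740×10^-4) / (2π×0.144 m) = 4.217×10^-5 H.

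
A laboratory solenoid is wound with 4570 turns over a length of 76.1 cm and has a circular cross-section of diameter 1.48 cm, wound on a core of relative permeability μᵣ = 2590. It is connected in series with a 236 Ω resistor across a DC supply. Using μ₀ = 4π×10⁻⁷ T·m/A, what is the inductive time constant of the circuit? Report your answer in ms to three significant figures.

τ ≈ 65.1 ms

A = π(d/2)² = π(7.400×10^-3 m)² = 1.720×10^-4 m².
L = μ₀μᵣN²A/ℓ = (4π×10⁻⁷)(2590)(4570)²(1.720×10^-4)/(0.761) = 15.37 H.
τ = L/R = (15.37)/(236) = 6.511×10^-2 s.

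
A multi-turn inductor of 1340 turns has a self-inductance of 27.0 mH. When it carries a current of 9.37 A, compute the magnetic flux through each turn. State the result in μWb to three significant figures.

From L = NΦ_B/I, the flux per turn is Φ_B = LI/N.
Φ_B = (2.700×10^-2 H)(9.37 A)/1340 = 1.888×10^-4 Wb.

Φ_B ≈ 189 μWb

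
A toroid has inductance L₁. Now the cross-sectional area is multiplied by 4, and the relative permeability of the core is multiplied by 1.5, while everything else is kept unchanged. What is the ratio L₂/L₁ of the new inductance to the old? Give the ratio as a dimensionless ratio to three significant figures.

For a toroid, L ∝ μᵣN²A/R.
L₂/L₁ = (4) × (1.5) = 6.00.

L₂/L₁ = 6.00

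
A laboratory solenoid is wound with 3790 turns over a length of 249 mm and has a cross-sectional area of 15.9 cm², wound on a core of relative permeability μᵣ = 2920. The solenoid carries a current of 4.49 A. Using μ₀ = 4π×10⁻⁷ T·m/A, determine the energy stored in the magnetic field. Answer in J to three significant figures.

A = 15.9 cm² = 1.590×10^-3 m².
L = μ₀μᵣN²A/ℓ = (4π×10⁻⁷)(2920)(3790)²(1.590×10^-3)/(0.249) = 336.6 H.
U = ½LI² = ½(336.6)(4.49)² = 3.393×10^3 J.

U ≈ 3390 J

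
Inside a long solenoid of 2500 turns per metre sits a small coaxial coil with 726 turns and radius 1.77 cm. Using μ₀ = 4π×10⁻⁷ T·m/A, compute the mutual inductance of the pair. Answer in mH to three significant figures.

M ≈ 2.24 mH

The outer solenoid produces a uniform field B₁ = μ₀n₁I₁ across the inner coil,
so the flux linkage is N₂Φ = N₂B₁A₂ = μ₀n₁N₂A₂·I₁, giving M = μ₀n₁N₂A₂.
A₂ = πr² = π(1.770×10^-2 m)² = 9.842×10^-4 m².
M = (4π×10⁻⁷)(2500)(726)(9.842×10^-4) = 2.2448×10^-3 H.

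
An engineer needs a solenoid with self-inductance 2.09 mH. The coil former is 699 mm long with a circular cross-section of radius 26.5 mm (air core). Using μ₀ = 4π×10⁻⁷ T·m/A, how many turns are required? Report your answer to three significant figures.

N ≈ 726 turns

A = πr² = π(2.650×10^-2 m)² = 2.206×10^-3 m².
From L = μ₀N²A/ℓ, N = √(Lℓ / (μ₀A)).
N = √[(2.090×10^-3)(0.699) / ((4π×10⁻⁷)×2.206×10^-3)] = √(5.270×10^5) ≈ 725.9.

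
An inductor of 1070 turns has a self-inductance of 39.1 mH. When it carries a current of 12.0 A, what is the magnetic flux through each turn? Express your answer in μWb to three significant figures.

From L = NΦ_B/I, the flux per turn is Φ_B = LI/N.
Φ_B = (3.910×10^-2 H)(12.0 A)/1070 = 4.385×10^-4 Wb.

Φ_B ≈ 439 μWb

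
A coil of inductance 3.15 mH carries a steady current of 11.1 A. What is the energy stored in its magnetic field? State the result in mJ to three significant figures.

U ≈ 194 mJ

Stored magnetic energy: U = ½LI².
U = ½(3.150×10^-3 H)(11.1 A)² = 0.1941 J.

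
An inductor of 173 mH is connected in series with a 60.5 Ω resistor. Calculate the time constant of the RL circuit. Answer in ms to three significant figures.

τ ≈ 2.86 ms

τ = L/R = (0.173 H)/(60.5 Ω) = 2.860×10^-3 s.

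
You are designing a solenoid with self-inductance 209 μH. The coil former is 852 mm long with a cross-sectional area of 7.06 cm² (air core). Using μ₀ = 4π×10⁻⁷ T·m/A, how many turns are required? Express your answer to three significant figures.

A = 7.06 cm² = 7.060×10^-4 m².
From L = μ₀N²A/ℓ, N = √(Lℓ / (μ₀A)).
N = √[(2.090×10^-4)(0.852) / ((4π×10⁻⁷)×7.060×10^-4)] = √(2.007×10^5) ≈ 448.0.

N ≈ 448 turns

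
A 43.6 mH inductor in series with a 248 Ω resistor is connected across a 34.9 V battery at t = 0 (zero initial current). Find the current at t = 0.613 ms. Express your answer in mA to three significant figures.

I ≈ 136 mA

τ = L/R = 4.360×10^-2/248 = 1.758×10^-4 s; final current I_∞ = ε/R = 34.9/248 = 0.1407 A.
I(t) = I_∞(1 − e^(−t/τ)) with t/τ = 3.487.
I = (0.1407)(1 − e^(−3.487)) = 0.1364 A.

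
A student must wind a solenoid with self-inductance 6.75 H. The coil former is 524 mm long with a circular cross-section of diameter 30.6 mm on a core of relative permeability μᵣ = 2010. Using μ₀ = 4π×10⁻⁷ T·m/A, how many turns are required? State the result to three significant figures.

N ≈ 1380 turns

A = π(d/2)² = π(1.530×10^-2 m)² = 7.354×10^-4 m².
From L = μ₀μᵣN²A/ℓ, N = √(Lℓ / (μ₀μᵣA)).
N = √[(6.75)(0.524) / ((4π×10⁻⁷)(2010)×7.354×10^-4)] = √(1.904×10^6) ≈ 1379.9.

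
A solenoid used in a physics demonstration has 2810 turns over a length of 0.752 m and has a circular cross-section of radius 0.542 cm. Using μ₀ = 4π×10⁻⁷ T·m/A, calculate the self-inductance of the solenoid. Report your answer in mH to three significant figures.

L ≈ 1.22 mH

A = πr² = π(5.420×10^-3 m)² = 9.229×10^-5 m².
For a long solenoid, L = μ₀N²A/ℓ.
L = (4π×10⁻⁷)(2810)²(9.229×10^-5)/(0.752 m) = 1.218×10^-3 H.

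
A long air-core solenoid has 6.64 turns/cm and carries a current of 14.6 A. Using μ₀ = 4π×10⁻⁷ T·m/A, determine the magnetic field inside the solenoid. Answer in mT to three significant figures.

Inside a long solenoid, B = μ₀nI.
B = (4π×10⁻⁷)(664 m⁻¹)(14.6 A) = 1.218×10^-2 T.

B ≈ 12.2 mT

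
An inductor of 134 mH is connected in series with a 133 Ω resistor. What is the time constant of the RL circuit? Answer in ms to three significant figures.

τ ≈ 1.01 ms

τ = L/R = (0.134 H)/(133 Ω) = 1.008×10^-3 s.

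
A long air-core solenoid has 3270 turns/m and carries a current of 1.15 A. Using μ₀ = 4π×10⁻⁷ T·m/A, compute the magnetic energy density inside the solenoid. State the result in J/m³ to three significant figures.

B = μ₀nI = (4π×10⁻⁷)(3.270×10^3)(1.15) = 4.726×10^-3 T.
u = B²/(2μ₀) = (4.726×10^-3)²/(2×4π×10⁻⁷) = 8.885 J/m³.

u ≈ 8.89 J/m³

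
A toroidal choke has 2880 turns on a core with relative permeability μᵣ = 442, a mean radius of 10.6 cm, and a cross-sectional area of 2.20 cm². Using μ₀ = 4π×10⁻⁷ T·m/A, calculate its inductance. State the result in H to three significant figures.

L ≈ 1.52 H

For a thin toroid, L = μ₀μᵣN²A/(2πR).
L = (4π×10⁻⁷)(442)(2880)²(2.200×10^-4) / (2π×0.106 m) = 1.522 H.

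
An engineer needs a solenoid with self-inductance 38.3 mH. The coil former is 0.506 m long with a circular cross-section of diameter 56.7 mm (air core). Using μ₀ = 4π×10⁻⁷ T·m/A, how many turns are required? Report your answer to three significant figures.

A = π(d/2)² = π(2.835×10^-2 m)² = 2.52497×10^-3 m².
From L = μ₀N²A/ℓ, N = √(Lℓ / (μ₀A)).
N = √[(3.830×10^-2)(0.506) / ((4π×10⁻⁷)×2.52497×10^-3)] = √(6.108×10^6) ≈ 2471.4.

N ≈ 2470 turns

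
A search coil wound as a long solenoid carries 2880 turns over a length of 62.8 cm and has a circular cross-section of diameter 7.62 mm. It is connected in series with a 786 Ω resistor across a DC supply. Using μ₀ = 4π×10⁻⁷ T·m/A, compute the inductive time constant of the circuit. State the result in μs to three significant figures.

A = π(d/2)² = π(3.810×10^-3 m)² = 4.560×10^-5 m².
L = μ₀N²A/ℓ = (4π×10⁻⁷)(2880)²(4.560×10^-5)/(0.628) = 7.569×10^-4 H.
τ = L/R = (7.569×10^-4)/(786) = 9.630×10^-7 s.

τ ≈ 0.963 μs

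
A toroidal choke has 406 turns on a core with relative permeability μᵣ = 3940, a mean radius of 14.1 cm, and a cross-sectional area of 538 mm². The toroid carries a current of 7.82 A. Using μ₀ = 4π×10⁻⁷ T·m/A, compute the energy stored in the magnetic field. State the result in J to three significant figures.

U ≈ 15.2 J

L = μ₀μᵣN²A/(2πR) = (4π×10⁻⁷)(3940)(406)²(5.380×10^-4)/(2π×0.141) = 0.4956 H.
U = ½LI² = ½(0.4956)(7.82)² = 15.15 J.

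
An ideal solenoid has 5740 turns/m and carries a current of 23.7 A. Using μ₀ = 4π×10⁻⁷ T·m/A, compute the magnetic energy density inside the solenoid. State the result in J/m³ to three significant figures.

u ≈ 11600 J/m³

B = μ₀nI = (4π×10⁻⁷)(5.740×10^3)(23.7) = 0.171 T.
u = B²/(2μ₀) = (0.171)²/(2×4π×10⁻⁷) = 1.163×10^4 J/m³.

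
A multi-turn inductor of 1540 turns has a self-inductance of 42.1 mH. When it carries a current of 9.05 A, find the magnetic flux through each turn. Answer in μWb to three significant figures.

Φ_B ≈ 247 μWb

From L = NΦ_B/I, the flux per turn is Φ_B = LI/N.
Φ_B = (4.210×10^-2 H)(9.05 A)/1540 = 2.474×10^-4 Wb.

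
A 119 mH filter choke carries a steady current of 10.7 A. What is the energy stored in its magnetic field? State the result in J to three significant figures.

Stored magnetic energy: U = ½LI².
U = ½(0.119 H)(10.7 A)² = 6.812 J.

U ≈ 6.81 J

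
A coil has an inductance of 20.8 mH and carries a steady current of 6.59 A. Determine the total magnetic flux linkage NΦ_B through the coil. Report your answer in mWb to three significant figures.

From L = NΦ_B/I, the flux linkage is NΦ_B = LI.
NΦ_B = (2.080×10^-2 H)(6.59 A) = 0.1371 Wb.

NΦ_B ≈ 137 mWb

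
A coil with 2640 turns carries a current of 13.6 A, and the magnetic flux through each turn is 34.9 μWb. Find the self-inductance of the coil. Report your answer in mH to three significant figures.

L ≈ 6.77 mH

Self-inductance is defined by L = NΦ_B/I (flux linkage over current).
L = (2640)(3.490×10^-5 Wb)/(13.6 A) = 6.7747×10^-3 H.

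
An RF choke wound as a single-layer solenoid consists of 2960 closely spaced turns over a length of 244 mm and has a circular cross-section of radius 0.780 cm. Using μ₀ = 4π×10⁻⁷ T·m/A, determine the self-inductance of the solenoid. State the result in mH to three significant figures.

L ≈ 8.62 mH

A = πr² = π(7.800×10^-3 m)² = 1.911×10^-4 m².
For a long solenoid, L = μ₀N²A/ℓ.
L = (4π×10⁻⁷)(2960)²(1.911×10^-4)/(0.244 m) = 8.6247×10^-3 H.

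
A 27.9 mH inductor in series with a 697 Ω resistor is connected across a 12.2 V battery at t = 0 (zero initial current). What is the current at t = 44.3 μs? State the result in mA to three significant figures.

τ = L/R = 2.790×10^-2/697 = 4.003×10^-5 s; final current I_∞ = ε/R = 12.2/697 = 1.750×10^-2 A.
I(t) = I_∞(1 − e^(−t/τ)) with t/τ = 1.107.
I = (1.750×10^-2)(1 − e^(−1.107)) = 1.172×10^-2 A.

I ≈ 11.7 mA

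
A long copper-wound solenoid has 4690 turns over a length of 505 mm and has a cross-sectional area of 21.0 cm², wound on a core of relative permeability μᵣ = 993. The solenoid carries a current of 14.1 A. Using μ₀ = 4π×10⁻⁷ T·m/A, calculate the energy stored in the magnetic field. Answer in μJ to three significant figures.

U ≈ 11300000000 μJ

A = 21.0 cm² = 2.100×10^-3 m².
L = μ₀μᵣN²A/ℓ = (4π×10⁻⁷)(993)(4690)²(2.100×10^-3)/(0.505) = 114.1 H.
U = ½LI² = ½(114.1)(14.1)² = 1.1346×10^4 J.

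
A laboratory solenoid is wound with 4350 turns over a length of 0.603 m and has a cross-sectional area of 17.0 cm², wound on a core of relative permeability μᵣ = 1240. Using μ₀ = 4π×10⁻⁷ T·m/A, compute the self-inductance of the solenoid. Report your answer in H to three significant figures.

A = 17.0 cm² = 1.700×10^-3 m².
For a long solenoid, L = μ₀μᵣN²A/ℓ.
L = (4π×10⁻⁷)(1240)(4350)²(1.700×10^-3)/(0.603 m) = 83.13 H.

L ≈ 83.1 H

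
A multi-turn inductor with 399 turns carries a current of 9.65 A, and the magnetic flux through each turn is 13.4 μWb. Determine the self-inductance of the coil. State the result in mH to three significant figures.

L ≈ 0.554 mH

Self-inductance is defined by L = NΦ_B/I (flux linkage over current).
L = (399)(1.340×10^-5 Wb)/(9.65 A) = 5.541×10^-4 H.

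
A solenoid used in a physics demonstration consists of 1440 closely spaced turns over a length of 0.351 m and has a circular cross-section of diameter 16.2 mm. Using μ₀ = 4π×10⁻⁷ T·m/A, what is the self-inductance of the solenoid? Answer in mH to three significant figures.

A = π(d/2)² = π(8.100×10^-3 m)² = 2.061×10^-4 m².
For a long solenoid, L = μ₀N²A/ℓ.
L = (4π×10⁻⁷)(1440)²(2.061×10^-4)/(0.351 m) = 1.530×10^-3 H.

L ≈ 1.53 mH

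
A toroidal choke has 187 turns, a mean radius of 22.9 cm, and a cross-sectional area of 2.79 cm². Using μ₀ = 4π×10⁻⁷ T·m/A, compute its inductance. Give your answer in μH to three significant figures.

L ≈ 8.52 μH

For a thin toroid, L = μ₀N²A/(2πR).
L = (4π×10⁻⁷)(187)²(2.790×10^-4) / (2π×0.229 m) = 8.521×10^-6 H.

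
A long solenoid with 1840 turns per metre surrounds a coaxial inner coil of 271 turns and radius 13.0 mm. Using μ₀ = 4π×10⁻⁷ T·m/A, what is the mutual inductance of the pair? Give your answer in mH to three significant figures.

M ≈ 0.333 mH

The outer solenoid produces a uniform field B₁ = μ₀n₁I₁ across the inner coil,
so the flux linkage is N₂Φ = N₂B₁A₂ = μ₀n₁N₂A₂·I₁, giving M = μ₀n₁N₂A₂.
A₂ = πr² = π(1.300×10^-2 m)² = 5.309×10^-4 m².
M = (4π×10⁻⁷)(1840)(271)(5.309×10^-4) = 3.327×10^-4 H.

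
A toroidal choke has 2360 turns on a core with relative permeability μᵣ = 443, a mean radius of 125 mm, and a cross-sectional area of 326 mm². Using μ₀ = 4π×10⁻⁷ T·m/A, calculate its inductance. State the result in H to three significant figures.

For a thin toroid, L = μ₀μᵣN²A/(2πR).
L = (4π×10⁻⁷)(443)(2360)²(3.260×10^-4) / (2π×0.125 m) = 1.287 H.

L ≈ 1.29 H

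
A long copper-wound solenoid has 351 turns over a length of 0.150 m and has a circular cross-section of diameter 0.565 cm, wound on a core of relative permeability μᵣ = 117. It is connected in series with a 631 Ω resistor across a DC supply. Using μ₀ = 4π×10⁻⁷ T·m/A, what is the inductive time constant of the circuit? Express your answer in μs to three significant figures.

τ ≈ 4.80 μs

A = π(d/2)² = π(2.825×10^-3 m)² = 2.507×10^-5 m².
L = μ₀μᵣN²A/ℓ = (4π×10⁻⁷)(117)(351)²(2.507×10^-5)/(0.15) = 3.028×10^-3 H.
τ = L/R = (3.028×10^-3)/(631) = 4.798×10^-6 s.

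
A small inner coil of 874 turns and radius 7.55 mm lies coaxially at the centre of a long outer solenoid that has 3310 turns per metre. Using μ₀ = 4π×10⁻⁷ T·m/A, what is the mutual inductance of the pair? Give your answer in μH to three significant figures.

The outer solenoid produces a uniform field B₁ = μ₀n₁I₁ across the inner coil,
so the flux linkage is N₂Φ = N₂B₁A₂ = μ₀n₁N₂A₂·I₁, giving M = μ₀n₁N₂A₂.
A₂ = πr² = π(7.550×10^-3 m)² = 1.791×10^-4 m².
M = (4π×10⁻⁷)(3310)(874)(1.791×10^-4) = 6.510×10^-4 H.

M ≈ 651 μH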